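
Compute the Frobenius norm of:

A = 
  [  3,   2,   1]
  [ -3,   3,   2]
||A||_F = 6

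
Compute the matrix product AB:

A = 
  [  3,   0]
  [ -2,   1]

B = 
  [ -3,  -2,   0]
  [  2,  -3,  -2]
A is 2×2 and B is 2×3, so AB is 2×3. Each entry is (row of A)·(column of B):
AB[1,1] = (3)(-3) + (0)(2) = -9
AB[1,2] = (3)(-2) + (0)(-3) = -6
AB[1,3] = (3)(0) + (0)(-2) = 0
AB[2,1] = (-2)(-3) + (1)(2) = 8
AB[2,2] = (-2)(-2) + (1)(-3) = 1
AB[2,3] = (-2)(0) + (1)(-2) = -2

AB = 
  [ -9,  -6,   0]
  [  8,   1,  -2]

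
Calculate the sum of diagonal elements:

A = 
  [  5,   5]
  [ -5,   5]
10

tr(A) = 5 + 5 = 10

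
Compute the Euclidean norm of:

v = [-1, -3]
3.162

||v||₂ = √((-1)² + (-3)²) = √10 = 3.162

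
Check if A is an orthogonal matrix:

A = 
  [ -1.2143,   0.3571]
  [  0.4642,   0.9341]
No

AᵀA = 
  [  1.6900,   0]
  [  0,   1.0001]
≠ I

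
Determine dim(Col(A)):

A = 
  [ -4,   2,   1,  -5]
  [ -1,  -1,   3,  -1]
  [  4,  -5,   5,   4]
Row reduce:
R2 → R2 - (1/4)·R1
R3 → R3 + (1)·R1
R3 → R3 - (2)·R2
REF = 
  [  -4,    2,    1,   -5]
  [   0, -3/2, 11/4,  1/4]
  [   0,    0,  1/2, -3/2]
Pivot columns: 1, 2, 3 → 3 pivots.
dim(Col(A)) = number of pivot columns = 3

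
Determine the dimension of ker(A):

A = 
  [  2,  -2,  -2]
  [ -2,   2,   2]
nullity(A) = 2

Row reduce:
R2 → R2 + (1)·R1
REF = 
  [  2,  -2,  -2]
  [  0,   0,   0]
Pivot columns: 1 → 1 pivot.
rank(A) = 1, so nullity(A) = 3 - 1 = 2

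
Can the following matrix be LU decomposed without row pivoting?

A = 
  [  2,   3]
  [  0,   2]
Yes.
A[1,1] = 2 ≠ 0, so Gaussian elimination proceeds without a row swap: multiplier ℓ₂₁ = (0)/(2) = 0, and U[2,2] = 2 - (0)(3) = 2.
L = 
  [  1,   0]
  [  0,   1]
U = 
  [  2,   3]
  [  0,   2]
Check row 2 of LU: [(0)(2), (0)(3) + 2] = [0, 2] = row 2 of A ✓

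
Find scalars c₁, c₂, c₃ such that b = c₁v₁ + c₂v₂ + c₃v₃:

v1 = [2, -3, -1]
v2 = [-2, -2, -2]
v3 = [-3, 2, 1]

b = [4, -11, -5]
c1 = 3, c2 = 1, c3 = 0

b = 3·v1 + 1·v2 + 0·v3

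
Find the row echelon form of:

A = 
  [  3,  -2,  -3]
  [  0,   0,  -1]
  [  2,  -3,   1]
Row operations:
R3 → R3 - (2/3)·R1
Swap R2 ↔ R3

Resulting echelon form:
REF = 
  [   3,   -2,   -3]
  [   0, -5/3,    3]
  [   0,    0,   -1]

Rank = 3 (number of non-zero pivot rows).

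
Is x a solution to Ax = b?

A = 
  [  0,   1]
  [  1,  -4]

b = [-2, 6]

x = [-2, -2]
Yes

Ax = [-2, 6] = b ✓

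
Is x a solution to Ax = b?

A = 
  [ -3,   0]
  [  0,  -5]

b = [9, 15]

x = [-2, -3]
No

Ax = [6, 15] ≠ b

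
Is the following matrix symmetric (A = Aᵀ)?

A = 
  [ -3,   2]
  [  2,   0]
Yes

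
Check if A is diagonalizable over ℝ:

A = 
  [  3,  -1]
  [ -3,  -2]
Yes

tr(A) = 1, det(A) = -9
Characteristic polynomial: λ² - tr(A)λ + det(A) = λ² - λ - 9
λ² - λ - 9 = 0  ⇒  λ = (1 ± √((-1)² - 4·(-9)))/2 = (1 ± √(37))/2
  = (1 + √37)/2,  (1 - √37)/2
Eigenvalues: (1 + √37)/2, (1 - √37)/2  (≈ 3.541, -2.541)
The two irrational eigenvalues are distinct (simple), so each has alg. mult. = geom. mult. = 1.
Sum of geometric multiplicities equals n, so A has n independent eigenvectors.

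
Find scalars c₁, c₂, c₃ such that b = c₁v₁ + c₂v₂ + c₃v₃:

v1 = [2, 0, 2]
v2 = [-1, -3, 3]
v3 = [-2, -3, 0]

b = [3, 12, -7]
c1 = -2, c2 = -1, c3 = -3

b = -2·v1 + -1·v2 + -3·v3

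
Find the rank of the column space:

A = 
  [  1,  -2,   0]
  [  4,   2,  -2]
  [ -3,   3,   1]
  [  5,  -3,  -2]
dim(Col(A)) = 3

Row reduce:
R2 → R2 - (4)·R1
R3 → R3 + (3)·R1
R4 → R4 - (5)·R1
R3 → R3 + (3/10)·R2
R4 → R4 - (7/10)·R2
R4 → R4 + (3/2)·R3
REF = 
  [  1,  -2,   0]
  [  0,  10,  -2]
  [  0,   0, 2/5]
  [  0,   0,   0]
Pivot columns: 1, 2, 3 → 3 pivots.
dim(Col(A)) = number of pivot columns = 3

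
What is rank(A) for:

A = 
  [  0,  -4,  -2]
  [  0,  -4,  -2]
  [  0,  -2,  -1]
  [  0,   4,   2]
Row reduce:
R2 → R2 - (1)·R1
R3 → R3 - (1/2)·R1
R4 → R4 + (1)·R1
REF = 
  [  0,  -4,  -2]
  [  0,   0,   0]
  [  0,   0,   0]
  [  0,   0,   0]
Pivot columns: 2 → 1 pivot.

rank(A) = 1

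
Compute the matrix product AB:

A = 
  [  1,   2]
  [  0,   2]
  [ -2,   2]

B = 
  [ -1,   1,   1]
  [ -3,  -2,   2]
AB = 
  [ -7,  -3,   5]
  [ -6,  -4,   4]
  [ -4,  -6,   2]

A is 3×2 and B is 2×3, so AB is 3×3. Each entry is (row of A)·(column of B):
AB[1,1] = (1)(-1) + (2)(-3) = -7
AB[1,2] = (1)(1) + (2)(-2) = -3
AB[1,3] = (1)(1) + (2)(2) = 5
AB[2,1] = (0)(-1) + (2)(-3) = -6
AB[2,2] = (0)(1) + (2)(-2) = -4
AB[2,3] = (0)(1) + (2)(2) = 4
AB[3,1] = (-2)(-1) + (2)(-3) = -4
AB[3,2] = (-2)(1) + (2)(-2) = -6
AB[3,3] = (-2)(1) + (2)(2) = 2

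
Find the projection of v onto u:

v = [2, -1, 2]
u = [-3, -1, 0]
proj_u(v) = [3/2, 1/2, 0]

v·u = (2)(-3) + (-1)(-1) + (2)(0) = -5
u·u = (-3)² + (-1)² + (0)² = 10
proj_u(v) = (v·u / u·u) × u = (-5/10) × u = (-1/2) × u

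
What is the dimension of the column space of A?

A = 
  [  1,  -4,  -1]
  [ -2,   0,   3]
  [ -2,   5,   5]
dim(Col(A)) = 3

Row reduce:
R2 → R2 + (2)·R1
R3 → R3 + (2)·R1
R3 → R3 - (3/8)·R2
REF = 
  [   1,   -4,   -1]
  [   0,   -8,    1]
  [   0,    0, 21/8]
Pivot columns: 1, 2, 3 → 3 pivots.
dim(Col(A)) = number of pivot columns = 3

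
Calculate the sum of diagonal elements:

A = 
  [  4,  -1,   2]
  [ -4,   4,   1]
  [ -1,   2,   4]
12

tr(A) = 4 + 4 + 4 = 12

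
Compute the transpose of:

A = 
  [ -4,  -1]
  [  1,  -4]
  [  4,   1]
Aᵀ = 
  [ -4,   1,   4]
  [ -1,  -4,   1]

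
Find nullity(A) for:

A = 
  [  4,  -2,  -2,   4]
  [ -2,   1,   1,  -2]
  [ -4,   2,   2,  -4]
nullity(A) = 3

Row reduce:
R2 → R2 + (1/2)·R1
R3 → R3 + (1)·R1
REF = 
  [  4,  -2,  -2,   4]
  [  0,   0,   0,   0]
  [  0,   0,   0,   0]
Pivot columns: 1 → 1 pivot.
rank(A) = 1, so nullity(A) = 4 - 1 = 3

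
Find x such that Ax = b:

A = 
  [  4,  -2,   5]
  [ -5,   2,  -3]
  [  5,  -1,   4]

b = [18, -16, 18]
x = [2, 0, 2]

Row reduce the augmented matrix [A|b]:
R2 → R2 + (5/4)·R1
R3 → R3 - (5/4)·R1
R3 → R3 + (3)·R2
REF = 
  [   4,   -2,    5,   18]
  [   0, -1/2, 13/4, 13/2]
  [   0,    0, 15/2,   15]

Back-substitution:
x₃ = 15 / (15/2) = 2
x₂ = (13/2 - (13/4)(2)) / (-1/2) = 0
x₁ = (18 - (-2)(0) - (5)(2)) / 4 = 2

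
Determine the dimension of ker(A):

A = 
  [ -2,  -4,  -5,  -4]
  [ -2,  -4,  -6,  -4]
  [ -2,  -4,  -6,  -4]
nullity(A) = 2

Row reduce:
R2 → R2 - (1)·R1
R3 → R3 - (1)·R1
R3 → R3 - (1)·R2
REF = 
  [ -2,  -4,  -5,  -4]
  [  0,   0,  -1,   0]
  [  0,   0,   0,   0]
Pivot columns: 1, 3 → 2 pivots.
rank(A) = 2, so nullity(A) = 4 - 2 = 2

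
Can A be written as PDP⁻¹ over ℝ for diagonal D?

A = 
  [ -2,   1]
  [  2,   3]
Yes

tr(A) = 1, det(A) = -8
Characteristic polynomial: λ² - tr(A)λ + det(A) = λ² - λ - 8
λ² - λ - 8 = 0  ⇒  λ = (1 ± √((-1)² - 4·(-8)))/2 = (1 ± √(33))/2
  = (1 + √33)/2,  (1 - √33)/2
Eigenvalues: (1 + √33)/2, (1 - √33)/2  (≈ 3.372, -2.372)
The two irrational eigenvalues are distinct (simple), so each has alg. mult. = geom. mult. = 1.
Sum of geometric multiplicities equals n, so A has n independent eigenvectors.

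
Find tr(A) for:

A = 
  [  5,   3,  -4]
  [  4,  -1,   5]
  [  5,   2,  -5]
-1

tr(A) = 5 + -1 + -5 = -1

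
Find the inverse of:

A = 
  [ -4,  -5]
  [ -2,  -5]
det(A) = (-4)(-5) - (-5)(-2) = 10
For a 2×2 matrix, A⁻¹ = (1/det(A)) · [[d, -b], [-c, a]]
    = (1/10) · [[-5, 5], [2, -4]]

A⁻¹ = 
  [-1/2,  1/2]
  [ 1/5, -2/5]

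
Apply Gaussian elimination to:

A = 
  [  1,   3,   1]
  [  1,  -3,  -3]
Row operations:
R2 → R2 - (1)·R1

Resulting echelon form:
REF = 
  [  1,   3,   1]
  [  0,  -6,  -4]

Rank = 2 (number of non-zero pivot rows).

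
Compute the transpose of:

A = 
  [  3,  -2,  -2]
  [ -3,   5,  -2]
Aᵀ = 
  [  3,  -3]
  [ -2,   5]
  [ -2,  -2]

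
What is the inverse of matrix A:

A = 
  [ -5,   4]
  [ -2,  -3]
det(A) = (-5)(-3) - (4)(-2) = 23
For a 2×2 matrix, A⁻¹ = (1/det(A)) · [[d, -b], [-c, a]]
    = (1/23) · [[-3, -4], [2, -5]]

A⁻¹ = 
  [-3/23, -4/23]
  [ 2/23, -5/23]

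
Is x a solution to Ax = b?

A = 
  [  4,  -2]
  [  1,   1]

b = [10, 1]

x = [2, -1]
Yes

Ax = [10, 1] = b ✓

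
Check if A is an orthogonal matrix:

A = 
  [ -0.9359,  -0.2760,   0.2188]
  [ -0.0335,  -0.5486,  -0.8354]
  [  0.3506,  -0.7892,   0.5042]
Yes

AᵀA = 
  [  1,   0,   0]
  [  0,   1,   0]
  [  0,   0,   1]
≈ I (equal to I up to the 4-dp rounding of the entries)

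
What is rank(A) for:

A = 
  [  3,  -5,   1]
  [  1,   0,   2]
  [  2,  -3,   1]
rank(A) = 2

Row reduce:
R2 → R2 - (1/3)·R1
R3 → R3 - (2/3)·R1
R3 → R3 - (1/5)·R2
REF = 
  [  3,  -5,   1]
  [  0, 5/3, 5/3]
  [  0,   0,   0]
Pivot columns: 1, 2 → 2 pivots.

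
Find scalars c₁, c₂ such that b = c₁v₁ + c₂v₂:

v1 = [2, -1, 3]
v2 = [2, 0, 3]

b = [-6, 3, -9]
c1 = -3, c2 = 0

b = -3·v1 + 0·v2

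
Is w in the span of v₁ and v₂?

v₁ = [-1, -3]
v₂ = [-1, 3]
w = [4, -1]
Yes

Form the augmented matrix and row-reduce:
[v₁|v₂|w] = 
  [ -1,  -1,   4]
  [ -3,   3,  -1]
R2 → R2 - (3)·R1
REF = 
  [ -1,  -1,   4]
  [  0,   6, -13]

No row of the form [0 0 | nonzero], so the system is consistent. Back-substitution gives c₁ = -11/6, c₂ = -13/6: w = (-11/6)·v₁ + (-13/6)·v₂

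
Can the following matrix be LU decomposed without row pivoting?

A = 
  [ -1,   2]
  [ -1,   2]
Yes.
A[1,1] = -1 ≠ 0, so Gaussian elimination proceeds without a row swap: multiplier ℓ₂₁ = (-1)/(-1) = 1, and U[2,2] = 2 - (1)(2) = 0.
L = 
  [  1,   0]
  [  1,   1]
U = 
  [ -1,   2]
  [  0,   0]
Check row 2 of LU: [(1)(-1), (1)(2) + 0] = [-1, 2] = row 2 of A ✓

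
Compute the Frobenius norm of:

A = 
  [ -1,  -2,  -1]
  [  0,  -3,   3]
||A||_F = 4.899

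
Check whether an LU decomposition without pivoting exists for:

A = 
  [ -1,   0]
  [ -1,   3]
Yes.
A[1,1] = -1 ≠ 0, so Gaussian elimination proceeds without a row swap: multiplier ℓ₂₁ = (-1)/(-1) = 1, and U[2,2] = 3 - (1)(0) = 3.
L = 
  [  1,   0]
  [  1,   1]
U = 
  [ -1,   0]
  [  0,   3]
Check row 2 of LU: [(1)(-1), (1)(0) + 3] = [-1, 3] = row 2 of A ✓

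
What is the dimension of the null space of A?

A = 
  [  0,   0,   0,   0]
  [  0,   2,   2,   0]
nullity(A) = 3

Row reduce:
Swap R1 ↔ R2
REF = 
  [  0,   2,   2,   0]
  [  0,   0,   0,   0]
Pivot columns: 2 → 1 pivot.
rank(A) = 1, so nullity(A) = 4 - 1 = 3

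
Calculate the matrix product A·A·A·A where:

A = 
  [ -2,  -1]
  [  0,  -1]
A^4 = 
  [ 16,  15]
  [  0,   1]

A² = A·A:
A²[1,1] = (-2)(-2) + (-1)(0) = 4
A²[1,2] = (-2)(-1) + (-1)(-1) = 3
A²[2,1] = (0)(-2) + (-1)(0) = 0
A²[2,2] = (0)(-1) + (-1)(-1) = 1
A² = 
  [  4,   3]
  [  0,   1]

A^3 = A^2·A:
A^3[1,1] = (4)(-2) + (3)(0) = -8
A^3[1,2] = (4)(-1) + (3)(-1) = -7
A^3[2,1] = (0)(-2) + (1)(0) = 0
A^3[2,2] = (0)(-1) + (1)(-1) = -1
A^3 = 
  [ -8,  -7]
  [  0,  -1]

A^4 = A^3·A:
A^4[1,1] = (-8)(-2) + (-7)(0) = 16
A^4[1,2] = (-8)(-1) + (-7)(-1) = 15
A^4[2,1] = (0)(-2) + (-1)(0) = 0
A^4[2,2] = (0)(-1) + (-1)(-1) = 1
A^4 = 
  [ 16,  15]
  [  0,   1]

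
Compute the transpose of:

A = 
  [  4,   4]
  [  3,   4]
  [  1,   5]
Aᵀ = 
  [  4,   3,   1]
  [  4,   4,   5]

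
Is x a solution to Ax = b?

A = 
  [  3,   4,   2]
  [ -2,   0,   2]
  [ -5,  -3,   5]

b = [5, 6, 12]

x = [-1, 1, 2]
Yes

Ax = [5, 6, 12] = b ✓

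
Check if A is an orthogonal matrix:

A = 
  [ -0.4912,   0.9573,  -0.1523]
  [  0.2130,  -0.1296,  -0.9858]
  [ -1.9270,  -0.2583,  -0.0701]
No

AᵀA = 
  [  4,  -0.0001,  -0.0001]
  [ -0.0001,   0.9999,   0.0001]
  [ -0.0001,   0.0001,   0.9999]
≠ I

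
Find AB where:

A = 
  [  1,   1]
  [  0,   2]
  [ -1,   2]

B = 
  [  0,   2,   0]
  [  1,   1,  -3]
AB = 
  [  1,   3,  -3]
  [  2,   2,  -6]
  [  2,   0,  -6]

A is 3×2 and B is 2×3, so AB is 3×3. Each entry is (row of A)·(column of B):
AB[1,1] = (1)(0) + (1)(1) = 1
AB[1,2] = (1)(2) + (1)(1) = 3
AB[1,3] = (1)(0) + (1)(-3) = -3
AB[2,1] = (0)(0) + (2)(1) = 2
AB[2,2] = (0)(2) + (2)(1) = 2
AB[2,3] = (0)(0) + (2)(-3) = -6
AB[3,1] = (-1)(0) + (2)(1) = 2
AB[3,2] = (-1)(2) + (2)(1) = 0
AB[3,3] = (-1)(0) + (2)(-3) = -6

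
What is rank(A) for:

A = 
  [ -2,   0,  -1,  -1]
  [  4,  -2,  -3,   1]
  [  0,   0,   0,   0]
Row reduce:
R2 → R2 + (2)·R1
REF = 
  [ -2,   0,  -1,  -1]
  [  0,  -2,  -5,  -1]
  [  0,   0,   0,   0]
Pivot columns: 1, 2 → 2 pivots.

rank(A) = 2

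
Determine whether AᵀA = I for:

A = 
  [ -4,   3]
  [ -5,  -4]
No

AᵀA = 
  [ 41,   8]
  [  8,  25]
≠ I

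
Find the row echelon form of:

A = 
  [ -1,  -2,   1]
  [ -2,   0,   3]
Row operations:
R2 → R2 - (2)·R1

Resulting echelon form:
REF = 
  [ -1,  -2,   1]
  [  0,   4,   1]

Rank = 2 (number of non-zero pivot rows).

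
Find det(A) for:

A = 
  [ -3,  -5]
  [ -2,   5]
For a 2×2 matrix, det = ad - bc = (-3)(5) - (-5)(-2) = -25

det(A) = -25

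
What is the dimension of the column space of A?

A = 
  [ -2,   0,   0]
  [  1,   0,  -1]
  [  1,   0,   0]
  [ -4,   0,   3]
dim(Col(A)) = 2

Row reduce:
R2 → R2 + (1/2)·R1
R3 → R3 + (1/2)·R1
R4 → R4 - (2)·R1
R4 → R4 + (3)·R2
REF = 
  [ -2,   0,   0]
  [  0,   0,  -1]
  [  0,   0,   0]
  [  0,   0,   0]
Pivot columns: 1, 3 → 2 pivots.
dim(Col(A)) = number of pivot columns = 2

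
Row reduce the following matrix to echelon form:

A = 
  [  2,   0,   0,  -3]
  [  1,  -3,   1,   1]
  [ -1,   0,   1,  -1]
Row operations:
R2 → R2 - (1/2)·R1
R3 → R3 + (1/2)·R1

Resulting echelon form:
REF = 
  [   2,    0,    0,   -3]
  [   0,   -3,    1,  5/2]
  [   0,    0,    1, -5/2]

Rank = 3 (number of non-zero pivot rows).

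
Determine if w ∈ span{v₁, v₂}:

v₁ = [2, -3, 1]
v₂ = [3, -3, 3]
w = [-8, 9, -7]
Yes

Form the augmented matrix and row-reduce:
[v₁|v₂|w] = 
  [  2,   3,  -8]
  [ -3,  -3,   9]
  [  1,   3,  -7]
R2 → R2 + (3/2)·R1
R3 → R3 - (1/2)·R1
R3 → R3 - (1)·R2
REF = 
  [  2,   3,  -8]
  [  0, 3/2,  -3]
  [  0,   0,   0]

No row of the form [0 0 | nonzero], so the system is consistent. Back-substitution gives c₁ = -1, c₂ = -2: w = (-1)·v₁ + (-2)·v₂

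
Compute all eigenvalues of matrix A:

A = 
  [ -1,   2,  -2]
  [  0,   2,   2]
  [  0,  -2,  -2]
Characteristic polynomial: det(λI - A) = λ³ + λ²
The constant term is 0, so λ = 0 is a root: p(λ) = λ(λ² + λ)
λ² + λ = λ(λ + 1)

λ = 0, 0, -1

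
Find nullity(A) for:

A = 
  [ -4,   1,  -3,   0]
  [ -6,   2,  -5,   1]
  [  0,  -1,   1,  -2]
nullity(A) = 2

Row reduce:
R2 → R2 - (3/2)·R1
R3 → R3 + (2)·R2
REF = 
  [  -4,    1,   -3,    0]
  [   0,  1/2, -1/2,    1]
  [   0,    0,    0,    0]
Pivot columns: 1, 2 → 2 pivots.
rank(A) = 2, so nullity(A) = 4 - 2 = 2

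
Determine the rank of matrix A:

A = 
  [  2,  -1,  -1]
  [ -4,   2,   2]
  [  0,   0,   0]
Row reduce:
R2 → R2 + (2)·R1
REF = 
  [  2,  -1,  -1]
  [  0,   0,   0]
  [  0,   0,   0]
Pivot columns: 1 → 1 pivot.

rank(A) = 1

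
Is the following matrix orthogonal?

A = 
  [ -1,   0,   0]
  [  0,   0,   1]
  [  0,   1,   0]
Yes

AᵀA = 
  [  1,   0,   0]
  [  0,   1,   0]
  [  0,   0,   1]
= I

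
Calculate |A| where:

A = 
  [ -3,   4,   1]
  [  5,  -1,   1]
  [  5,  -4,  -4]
61

Cofactor expansion along row 1:
det(A) = (-3)·((-1)(-4) - (1)(-4)) - (4)·((5)(-4) - (1)(5)) + (1)·((5)(-4) - (-1)(5))
  = (-3)(8) - (4)(-25) + (1)(-15)
  = 61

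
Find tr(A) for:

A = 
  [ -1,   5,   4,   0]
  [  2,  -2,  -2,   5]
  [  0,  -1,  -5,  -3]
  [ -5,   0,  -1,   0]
-8

tr(A) = -1 + -2 + -5 + 0 = -8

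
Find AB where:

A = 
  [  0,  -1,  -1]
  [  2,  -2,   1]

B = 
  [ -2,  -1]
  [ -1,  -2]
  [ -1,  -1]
A is 2×3 and B is 3×2, so AB is 2×2. Each entry is (row of A)·(column of B):
AB[1,1] = (0)(-2) + (-1)(-1) + (-1)(-1) = 2
AB[1,2] = (0)(-1) + (-1)(-2) + (-1)(-1) = 3
AB[2,1] = (2)(-2) + (-2)(-1) + (1)(-1) = -3
AB[2,2] = (2)(-1) + (-2)(-2) + (1)(-1) = 1

AB = 
  [  2,   3]
  [ -3,   1]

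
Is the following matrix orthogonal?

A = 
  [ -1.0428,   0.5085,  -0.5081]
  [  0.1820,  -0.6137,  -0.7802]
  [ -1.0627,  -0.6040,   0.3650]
No

AᵀA = 
  [  2.2499,  -0.0001,   0]
  [ -0.0001,   1,   0]
  [  0,   0,   1.0001]
≠ I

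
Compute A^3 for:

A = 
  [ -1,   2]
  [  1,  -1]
A² = A·A:
A²[1,1] = (-1)(-1) + (2)(1) = 3
A²[1,2] = (-1)(2) + (2)(-1) = -4
A²[2,1] = (1)(-1) + (-1)(1) = -2
A²[2,2] = (1)(2) + (-1)(-1) = 3
A² = 
  [  3,  -4]
  [ -2,   3]

A^3 = A^2·A:
A^3[1,1] = (3)(-1) + (-4)(1) = -7
A^3[1,2] = (3)(2) + (-4)(-1) = 10
A^3[2,1] = (-2)(-1) + (3)(1) = 5
A^3[2,2] = (-2)(2) + (3)(-1) = -7
A^3 = 
  [ -7,  10]
  [  5,  -7]

Therefore
A^3 = 
  [ -7,  10]
  [  5,  -7]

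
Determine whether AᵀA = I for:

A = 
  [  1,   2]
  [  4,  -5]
No

AᵀA = 
  [ 17, -18]
  [-18,  29]
≠ I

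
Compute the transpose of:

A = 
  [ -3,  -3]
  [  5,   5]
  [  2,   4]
Aᵀ = 
  [ -3,   5,   2]
  [ -3,   5,   4]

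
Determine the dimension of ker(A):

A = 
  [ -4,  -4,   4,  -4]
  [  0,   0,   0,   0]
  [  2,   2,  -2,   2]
nullity(A) = 3

Row reduce:
R3 → R3 + (1/2)·R1
REF = 
  [ -4,  -4,   4,  -4]
  [  0,   0,   0,   0]
  [  0,   0,   0,   0]
Pivot columns: 1 → 1 pivot.
rank(A) = 1, so nullity(A) = 4 - 1 = 3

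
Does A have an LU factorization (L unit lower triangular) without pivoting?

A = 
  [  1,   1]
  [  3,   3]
Yes.
A[1,1] = 1 ≠ 0, so Gaussian elimination proceeds without a row swap: multiplier ℓ₂₁ = (3)/(1) = 3, and U[2,2] = 3 - (3)(1) = 0.
L = 
  [  1,   0]
  [  3,   1]
U = 
  [  1,   1]
  [  0,   0]
Check row 2 of LU: [(3)(1), (3)(1) + 0] = [3, 3] = row 2 of A ✓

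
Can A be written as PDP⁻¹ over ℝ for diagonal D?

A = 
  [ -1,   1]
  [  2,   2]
Yes

tr(A) = 1, det(A) = -4
Characteristic polynomial: λ² - tr(A)λ + det(A) = λ² - λ - 4
λ² - λ - 4 = 0  ⇒  λ = (1 ± √((-1)² - 4·(-4)))/2 = (1 ± √(17))/2
  = (1 + √17)/2,  (1 - √17)/2
Eigenvalues: (1 + √17)/2, (1 - √17)/2  (≈ 2.562, -1.562)
The two irrational eigenvalues are distinct (simple), so each has alg. mult. = geom. mult. = 1.
Sum of geometric multiplicities equals n, so A has n independent eigenvectors.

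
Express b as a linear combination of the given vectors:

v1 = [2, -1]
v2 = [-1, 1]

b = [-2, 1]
c1 = -1, c2 = 0

b = -1·v1 + 0·v2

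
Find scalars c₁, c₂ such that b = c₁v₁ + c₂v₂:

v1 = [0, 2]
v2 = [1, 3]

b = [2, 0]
c1 = -3, c2 = 2

b = -3·v1 + 2·v2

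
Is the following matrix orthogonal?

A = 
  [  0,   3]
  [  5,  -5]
No

AᵀA = 
  [ 25, -25]
  [-25,  34]
≠ I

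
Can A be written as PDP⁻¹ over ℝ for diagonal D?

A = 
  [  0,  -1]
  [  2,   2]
No

tr(A) = 2, det(A) = 2
Characteristic polynomial: λ² - tr(A)λ + det(A) = λ² - 2λ + 2
λ² - 2λ + 2 = 0  ⇒  λ = (2 ± √((-2)² - 4·(2)))/2 = (2 ± √(-4))/2
  = 1 + i,  1 - i
Eigenvalues: 1 + i, 1 - i  (≈ 1 + 1i, 1 - 1i)
Has complex eigenvalues (not diagonalizable over ℝ).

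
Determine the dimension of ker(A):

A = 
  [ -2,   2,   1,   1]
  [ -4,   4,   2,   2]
nullity(A) = 3

Row reduce:
R2 → R2 - (2)·R1
REF = 
  [ -2,   2,   1,   1]
  [  0,   0,   0,   0]
Pivot columns: 1 → 1 pivot.
rank(A) = 1, so nullity(A) = 4 - 1 = 3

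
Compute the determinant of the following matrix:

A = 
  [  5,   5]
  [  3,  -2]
-25

For a 2×2 matrix, det = ad - bc = (5)(-2) - (5)(3) = -25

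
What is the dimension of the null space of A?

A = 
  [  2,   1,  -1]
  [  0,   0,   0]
nullity(A) = 2

Row reduce:
(no row operations needed)
REF = 
  [  2,   1,  -1]
  [  0,   0,   0]
Pivot columns: 1 → 1 pivot.
rank(A) = 1, so nullity(A) = 3 - 1 = 2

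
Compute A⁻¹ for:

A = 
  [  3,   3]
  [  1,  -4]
det(A) = (3)(-4) - (3)(1) = -15
For a 2×2 matrix, A⁻¹ = (1/det(A)) · [[d, -b], [-c, a]]
    = (-1/15) · [[-4, -3], [-1, 3]]

A⁻¹ = 
  [4/15,  1/5]
  [1/15, -1/5]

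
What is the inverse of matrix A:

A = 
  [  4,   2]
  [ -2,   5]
det(A) = (4)(5) - (2)(-2) = 24
For a 2×2 matrix, A⁻¹ = (1/det(A)) · [[d, -b], [-c, a]]
    = (1/24) · [[5, -2], [2, 4]]

A⁻¹ = 
  [ 5/24, -1/12]
  [ 1/12,   1/6]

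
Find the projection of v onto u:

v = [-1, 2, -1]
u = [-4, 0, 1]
proj_u(v) = [-12/17, 0, 3/17]

v·u = (-1)(-4) + (2)(0) + (-1)(1) = 3
u·u = (-4)² + (0)² + (1)² = 17
proj_u(v) = (v·u / u·u) × u = (3/17) × u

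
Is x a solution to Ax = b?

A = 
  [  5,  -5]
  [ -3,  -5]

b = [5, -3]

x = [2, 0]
No

Ax = [10, -6] ≠ b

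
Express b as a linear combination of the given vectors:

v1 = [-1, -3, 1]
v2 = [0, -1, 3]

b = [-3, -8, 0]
c1 = 3, c2 = -1

b = 3·v1 + -1·v2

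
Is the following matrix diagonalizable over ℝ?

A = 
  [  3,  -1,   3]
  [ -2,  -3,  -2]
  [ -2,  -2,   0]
No

Characteristic polynomial: det(λI - A) = λ³ - 9λ + 22
By the rational root theorem any rational root is an integer dividing 22; none of those is a root, so p(λ) has no rational roots and hence (being an irreducible cubic) no repeated roots.
Discriminant of the cubic: Δ = -10152
Δ < 0 ⇒ one real eigenvalue and a complex-conjugate pair: λ ≈ -3.838, 1.919 + 1.431i, 1.919 - 1.431i
Has complex eigenvalues (not diagonalizable over ℝ).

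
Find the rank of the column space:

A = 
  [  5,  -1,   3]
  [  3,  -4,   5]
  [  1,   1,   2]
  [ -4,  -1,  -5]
dim(Col(A)) = 3

Row reduce:
R2 → R2 - (3/5)·R1
R3 → R3 - (1/5)·R1
R4 → R4 + (4/5)·R1
R3 → R3 + (6/17)·R2
R4 → R4 - (9/17)·R2
R4 → R4 + (73/43)·R3
REF = 
  [    5,    -1,     3]
  [    0, -17/5,  16/5]
  [    0,     0, 43/17]
  [    0,     0,     0]
Pivot columns: 1, 2, 3 → 3 pivots.
dim(Col(A)) = number of pivot columns = 3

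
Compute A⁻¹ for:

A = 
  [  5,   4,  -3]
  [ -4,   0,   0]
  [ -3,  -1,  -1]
det(A) = (5)·((0)(-1) - (0)(-1)) - (4)·((-4)(-1) - (0)(-3)) + (-3)·((-4)(-1) - (0)(-3))
  = (5)(0) - (4)(4) + (-3)(4)
  = -28
det(A) = -28 ≠ 0, so A is invertible.

Cofactors Cᵢⱼ = (-1)ⁱ⁺ʲ·Mᵢⱼ:
C = 
  [  0,  -4,   4]
  [  7, -14,  -7]
  [  0,  12,  16]

adj(A) = Cᵀ:
adj(A) = 
  [  0,   7,   0]
  [ -4, -14,  12]
  [  4,  -7,  16]

A⁻¹ = (-1/28) · adj(A):
A⁻¹ = 
  [   0, -1/4,    0]
  [ 1/7,  1/2, -3/7]
  [-1/7,  1/4, -4/7]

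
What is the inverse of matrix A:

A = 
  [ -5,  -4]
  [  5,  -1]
det(A) = (-5)(-1) - (-4)(5) = 25
For a 2×2 matrix, A⁻¹ = (1/det(A)) · [[d, -b], [-c, a]]
    = (1/25) · [[-1, 4], [-5, -5]]

A⁻¹ = 
  [-1/25,  4/25]
  [ -1/5,  -1/5]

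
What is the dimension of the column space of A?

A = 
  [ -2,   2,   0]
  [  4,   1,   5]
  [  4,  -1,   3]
Row reduce:
R2 → R2 + (2)·R1
R3 → R3 + (2)·R1
R3 → R3 - (3/5)·R2
REF = 
  [ -2,   2,   0]
  [  0,   5,   5]
  [  0,   0,   0]
Pivot columns: 1, 2 → 2 pivots.
dim(Col(A)) = number of pivot columns = 2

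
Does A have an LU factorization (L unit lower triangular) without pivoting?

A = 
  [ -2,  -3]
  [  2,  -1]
Yes.
A[1,1] = -2 ≠ 0, so Gaussian elimination proceeds without a row swap: multiplier ℓ₂₁ = (2)/(-2) = -1, and U[2,2] = -1 - (-1)(-3) = -4.
L = 
  [  1,   0]
  [ -1,   1]
U = 
  [ -2,  -3]
  [  0,  -4]
Check row 2 of LU: [(-1)(-2), (-1)(-3) + (-4)] = [2, -1] = row 2 of A ✓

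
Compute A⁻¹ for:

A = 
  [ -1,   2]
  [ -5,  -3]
det(A) = (-1)(-3) - (2)(-5) = 13
For a 2×2 matrix, A⁻¹ = (1/det(A)) · [[d, -b], [-c, a]]
    = (1/13) · [[-3, -2], [5, -1]]

A⁻¹ = 
  [-3/13, -2/13]
  [ 5/13, -1/13]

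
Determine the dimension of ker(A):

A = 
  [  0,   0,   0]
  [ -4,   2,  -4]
nullity(A) = 2

Row reduce:
Swap R1 ↔ R2
REF = 
  [ -4,   2,  -4]
  [  0,   0,   0]
Pivot columns: 1 → 1 pivot.
rank(A) = 1, so nullity(A) = 3 - 1 = 2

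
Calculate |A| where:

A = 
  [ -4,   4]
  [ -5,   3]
For a 2×2 matrix, det = ad - bc = (-4)(3) - (4)(-5) = 8

det(A) = 8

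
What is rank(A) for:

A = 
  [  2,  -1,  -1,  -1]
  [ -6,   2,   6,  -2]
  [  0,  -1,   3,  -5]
Row reduce:
R2 → R2 + (3)·R1
R3 → R3 - (1)·R2
REF = 
  [  2,  -1,  -1,  -1]
  [  0,  -1,   3,  -5]
  [  0,   0,   0,   0]
Pivot columns: 1, 2 → 2 pivots.

rank(A) = 2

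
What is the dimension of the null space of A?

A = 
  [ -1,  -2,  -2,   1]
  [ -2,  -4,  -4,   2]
nullity(A) = 3

Row reduce:
R2 → R2 - (2)·R1
REF = 
  [ -1,  -2,  -2,   1]
  [  0,   0,   0,   0]
Pivot columns: 1 → 1 pivot.
rank(A) = 1, so nullity(A) = 4 - 1 = 3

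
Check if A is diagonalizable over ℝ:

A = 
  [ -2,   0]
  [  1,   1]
Yes

tr(A) = -1, det(A) = -2
Characteristic polynomial: λ² - tr(A)λ + det(A) = λ² + λ - 2
λ² + λ - 2 = (λ + 2)(λ - 1)
Eigenvalues: 1, -2
λ=-2: alg. mult. = 1, geom. mult. = 2 - rank(A - (-2)I) = 2 - 1 = 1
λ=1: alg. mult. = 1, geom. mult. = 2 - rank(A - (1)I) = 2 - 1 = 1
Sum of geometric multiplicities equals n, so A has n independent eigenvectors.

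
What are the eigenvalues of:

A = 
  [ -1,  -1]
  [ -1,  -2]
tr(A) = -3, det(A) = 1
Characteristic polynomial: λ² - tr(A)λ + det(A) = λ² + 3λ + 1
λ² + 3λ + 1 = 0  ⇒  λ = (-3 ± √((3)² - 4·(1)))/2 = (-3 ± √(5))/2
  = (-3 + √5)/2,  (-3 - √5)/2

λ = (-3 + √5)/2, (-3 - √5)/2  (≈ -0.382, -2.618)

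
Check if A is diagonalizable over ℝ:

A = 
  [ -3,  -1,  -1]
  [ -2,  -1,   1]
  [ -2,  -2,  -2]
No

Characteristic polynomial: det(λI - A) = λ³ + 6λ² + 9λ + 8
By the rational root theorem any rational root is an integer dividing 8; none of those is a root, so p(λ) has no rational roots and hence (being an irreducible cubic) no repeated roots.
Discriminant of the cubic: Δ = -864
Δ < 0 ⇒ one real eigenvalue and a complex-conjugate pair: λ ≈ -4.355, -0.8223 + 1.077i, -0.8223 - 1.077i
Has complex eigenvalues (not diagonalizable over ℝ).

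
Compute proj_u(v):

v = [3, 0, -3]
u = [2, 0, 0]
proj_u(v) = [3, 0, 0]

v·u = (3)(2) + (0)(0) + (-3)(0) = 6
u·u = (2)² + (0)² + (0)² = 4
proj_u(v) = (v·u / u·u) × u = (6/4) × u = (3/2) × u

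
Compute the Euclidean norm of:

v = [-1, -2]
2.236

||v||₂ = √((-1)² + (-2)²) = √5 = 2.236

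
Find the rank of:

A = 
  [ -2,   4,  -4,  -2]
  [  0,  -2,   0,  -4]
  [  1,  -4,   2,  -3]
Row reduce:
R3 → R3 + (1/2)·R1
R3 → R3 - (1)·R2
REF = 
  [ -2,   4,  -4,  -2]
  [  0,  -2,   0,  -4]
  [  0,   0,   0,   0]
Pivot columns: 1, 2 → 2 pivots.

rank(A) = 2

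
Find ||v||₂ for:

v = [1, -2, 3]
3.742

||v||₂ = √((1)² + (-2)² + (3)²) = √14 = 3.742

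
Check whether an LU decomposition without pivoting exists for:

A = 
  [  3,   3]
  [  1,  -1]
Yes.
A[1,1] = 3 ≠ 0, so Gaussian elimination proceeds without a row swap: multiplier ℓ₂₁ = (1)/(3) = 1/3, and U[2,2] = -1 - (1/3)(3) = -2.
L = 
  [  1,   0]
  [1/3,   1]
U = 
  [  3,   3]
  [  0,  -2]
Check row 2 of LU: [(1/3)(3), (1/3)(3) + (-2)] = [1, -1] = row 2 of A ✓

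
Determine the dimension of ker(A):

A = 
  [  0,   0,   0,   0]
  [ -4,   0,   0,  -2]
nullity(A) = 3

Row reduce:
Swap R1 ↔ R2
REF = 
  [ -4,   0,   0,  -2]
  [  0,   0,   0,   0]
Pivot columns: 1 → 1 pivot.
rank(A) = 1, so nullity(A) = 4 - 1 = 3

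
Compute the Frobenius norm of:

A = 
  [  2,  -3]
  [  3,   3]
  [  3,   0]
||A||_F = 6.325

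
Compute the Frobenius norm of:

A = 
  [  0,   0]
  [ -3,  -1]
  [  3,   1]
||A||_F = 4.472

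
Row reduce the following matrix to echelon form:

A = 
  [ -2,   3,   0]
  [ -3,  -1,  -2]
Row operations:
R2 → R2 - (3/2)·R1

Resulting echelon form:
REF = 
  [   -2,     3,     0]
  [    0, -11/2,    -2]

Rank = 2 (number of non-zero pivot rows).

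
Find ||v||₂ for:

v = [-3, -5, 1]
5.916

||v||₂ = √((-3)² + (-5)² + (1)²) = √35 = 5.916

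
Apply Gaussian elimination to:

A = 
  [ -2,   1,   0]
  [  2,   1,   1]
Row operations:
R2 → R2 + (1)·R1

Resulting echelon form:
REF = 
  [ -2,   1,   0]
  [  0,   2,   1]

Rank = 2 (number of non-zero pivot rows).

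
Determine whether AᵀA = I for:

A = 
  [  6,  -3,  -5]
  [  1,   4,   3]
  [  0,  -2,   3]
No

AᵀA = 
  [ 37, -14, -27]
  [-14,  29,  21]
  [-27,  21,  43]
≠ I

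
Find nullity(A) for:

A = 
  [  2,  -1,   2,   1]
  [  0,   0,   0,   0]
nullity(A) = 3

Row reduce:
(no row operations needed)
REF = 
  [  2,  -1,   2,   1]
  [  0,   0,   0,   0]
Pivot columns: 1 → 1 pivot.
rank(A) = 1, so nullity(A) = 4 - 1 = 3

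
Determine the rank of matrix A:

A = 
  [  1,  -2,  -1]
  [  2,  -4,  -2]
Row reduce:
R2 → R2 - (2)·R1
REF = 
  [  1,  -2,  -1]
  [  0,   0,   0]
Pivot columns: 1 → 1 pivot.

rank(A) = 1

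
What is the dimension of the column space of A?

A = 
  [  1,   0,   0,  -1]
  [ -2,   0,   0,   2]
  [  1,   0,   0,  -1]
Row reduce:
R2 → R2 + (2)·R1
R3 → R3 - (1)·R1
REF = 
  [  1,   0,   0,  -1]
  [  0,   0,   0,   0]
  [  0,   0,   0,   0]
Pivot columns: 1 → 1 pivot.
dim(Col(A)) = number of pivot columns = 1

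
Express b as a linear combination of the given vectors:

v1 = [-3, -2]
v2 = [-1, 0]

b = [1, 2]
c1 = -1, c2 = 2

b = -1·v1 + 2·v2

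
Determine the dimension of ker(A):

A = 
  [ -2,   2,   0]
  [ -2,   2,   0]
nullity(A) = 2

Row reduce:
R2 → R2 - (1)·R1
REF = 
  [ -2,   2,   0]
  [  0,   0,   0]
Pivot columns: 1 → 1 pivot.
rank(A) = 1, so nullity(A) = 3 - 1 = 2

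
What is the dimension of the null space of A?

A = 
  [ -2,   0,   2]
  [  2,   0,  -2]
nullity(A) = 2

Row reduce:
R2 → R2 + (1)·R1
REF = 
  [ -2,   0,   2]
  [  0,   0,   0]
Pivot columns: 1 → 1 pivot.
rank(A) = 1, so nullity(A) = 3 - 1 = 2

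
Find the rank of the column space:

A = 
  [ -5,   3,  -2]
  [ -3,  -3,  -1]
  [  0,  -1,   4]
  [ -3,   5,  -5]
dim(Col(A)) = 3

Row reduce:
R2 → R2 - (3/5)·R1
R4 → R4 - (3/5)·R1
R3 → R3 - (5/24)·R2
R4 → R4 + (2/3)·R2
R4 → R4 + (88/95)·R3
REF = 
  [   -5,     3,    -2]
  [    0, -24/5,   1/5]
  [    0,     0, 95/24]
  [    0,     0,     0]
Pivot columns: 1, 2, 3 → 3 pivots.
dim(Col(A)) = number of pivot columns = 3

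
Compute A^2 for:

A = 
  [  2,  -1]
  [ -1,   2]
A² = A·A:
A²[1,1] = (2)(2) + (-1)(-1) = 5
A²[1,2] = (2)(-1) + (-1)(2) = -4
A²[2,1] = (-1)(2) + (2)(-1) = -4
A²[2,2] = (-1)(-1) + (2)(2) = 5
A² = 
  [  5,  -4]
  [ -4,   5]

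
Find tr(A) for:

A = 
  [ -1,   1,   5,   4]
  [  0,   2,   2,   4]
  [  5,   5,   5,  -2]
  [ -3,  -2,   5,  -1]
5

tr(A) = -1 + 2 + 5 + -1 = 5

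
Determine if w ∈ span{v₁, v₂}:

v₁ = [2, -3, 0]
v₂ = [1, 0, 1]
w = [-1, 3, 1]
Yes

Form the augmented matrix and row-reduce:
[v₁|v₂|w] = 
  [  2,   1,  -1]
  [ -3,   0,   3]
  [  0,   1,   1]
R2 → R2 + (3/2)·R1
R3 → R3 - (2/3)·R2
REF = 
  [  2,   1,  -1]
  [  0, 3/2, 3/2]
  [  0,   0,   0]

No row of the form [0 0 | nonzero], so the system is consistent. Back-substitution gives c₁ = -1, c₂ = 1: w = (-1)·v₁ + (1)·v₂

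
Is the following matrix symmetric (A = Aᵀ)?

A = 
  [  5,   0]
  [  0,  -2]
Yes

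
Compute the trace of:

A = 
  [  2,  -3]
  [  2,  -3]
-1

tr(A) = 2 + -3 = -1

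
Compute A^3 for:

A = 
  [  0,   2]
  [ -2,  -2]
A² = A·A:
A²[1,1] = (0)(0) + (2)(-2) = -4
A²[1,2] = (0)(2) + (2)(-2) = -4
A²[2,1] = (-2)(0) + (-2)(-2) = 4
A²[2,2] = (-2)(2) + (-2)(-2) = 0
A² = 
  [ -4,  -4]
  [  4,   0]

A^3 = A^2·A:
A^3[1,1] = (-4)(0) + (-4)(-2) = 8
A^3[1,2] = (-4)(2) + (-4)(-2) = 0
A^3[2,1] = (4)(0) + (0)(-2) = 0
A^3[2,2] = (4)(2) + (0)(-2) = 8
A^3 = 
  [  8,   0]
  [  0,   8]

Therefore
A^3 = 
  [  8,   0]
  [  0,   8]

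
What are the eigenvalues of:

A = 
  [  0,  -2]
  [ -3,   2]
tr(A) = 2, det(A) = -6
Characteristic polynomial: λ² - tr(A)λ + det(A) = λ² - 2λ - 6
λ² - 2λ - 6 = 0  ⇒  λ = (2 ± √((-2)² - 4·(-6)))/2 = (2 ± √(28))/2
  = 1 + √7,  1 - √7

λ = 1 + √7, 1 - √7  (≈ 3.646, -1.646)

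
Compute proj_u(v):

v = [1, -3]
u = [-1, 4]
proj_u(v) = [13/17, -52/17]

v·u = (1)(-1) + (-3)(4) = -13
u·u = (-1)² + (4)² = 17
proj_u(v) = (v·u / u·u) × u = (-13/17) × u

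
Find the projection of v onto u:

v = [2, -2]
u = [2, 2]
proj_u(v) = [0, 0]

v·u = (2)(2) + (-2)(2) = 0
u·u = (2)² + (2)² = 8
proj_u(v) = (v·u / u·u) × u = (0/8) × u = (0) × u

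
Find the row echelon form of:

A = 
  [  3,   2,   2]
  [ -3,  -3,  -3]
Row operations:
R2 → R2 + (1)·R1

Resulting echelon form:
REF = 
  [  3,   2,   2]
  [  0,  -1,  -1]

Rank = 2 (number of non-zero pivot rows).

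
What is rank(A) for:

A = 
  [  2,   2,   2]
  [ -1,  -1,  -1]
rank(A) = 1

Row reduce:
R2 → R2 + (1/2)·R1
REF = 
  [  2,   2,   2]
  [  0,   0,   0]
Pivot columns: 1 → 1 pivot.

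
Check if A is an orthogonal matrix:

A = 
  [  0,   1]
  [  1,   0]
Yes

AᵀA = 
  [  1,   0]
  [  0,   1]
= I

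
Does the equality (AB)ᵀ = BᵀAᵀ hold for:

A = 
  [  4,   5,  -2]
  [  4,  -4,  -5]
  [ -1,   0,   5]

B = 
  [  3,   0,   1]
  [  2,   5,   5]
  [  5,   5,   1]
Yes

(AB)ᵀ = 
  [ 12, -21,  22]
  [ 15, -45,  25]
  [ 27, -21,   4]

BᵀAᵀ = 
  [ 12, -21,  22]
  [ 15, -45,  25]
  [ 27, -21,   4]

Both sides are equal — this is the standard identity (AB)ᵀ = BᵀAᵀ, which holds for all A, B.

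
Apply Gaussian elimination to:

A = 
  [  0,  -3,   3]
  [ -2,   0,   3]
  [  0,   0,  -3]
Row operations:
Swap R1 ↔ R2

Resulting echelon form:
REF = 
  [ -2,   0,   3]
  [  0,  -3,   3]
  [  0,   0,  -3]

Rank = 3 (number of non-zero pivot rows).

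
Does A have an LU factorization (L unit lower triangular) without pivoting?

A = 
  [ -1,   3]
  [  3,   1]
Yes.
A[1,1] = -1 ≠ 0, so Gaussian elimination proceeds without a row swap: multiplier ℓ₂₁ = (3)/(-1) = -3, and U[2,2] = 1 - (-3)(3) = 10.
L = 
  [  1,   0]
  [ -3,   1]
U = 
  [ -1,   3]
  [  0,  10]
Check row 2 of LU: [(-3)(-1), (-3)(3) + 10] = [3, 1] = row 2 of A ✓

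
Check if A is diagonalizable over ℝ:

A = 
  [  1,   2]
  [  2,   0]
Yes

tr(A) = 1, det(A) = -4
Characteristic polynomial: λ² - tr(A)λ + det(A) = λ² - λ - 4
λ² - λ - 4 = 0  ⇒  λ = (1 ± √((-1)² - 4·(-4)))/2 = (1 ± √(17))/2
  = (1 + √17)/2,  (1 - √17)/2
Eigenvalues: (1 + √17)/2, (1 - √17)/2  (≈ 2.562, -1.562)
The two irrational eigenvalues are distinct (simple), so each has alg. mult. = geom. mult. = 1.
Sum of geometric multiplicities equals n, so A has n independent eigenvectors.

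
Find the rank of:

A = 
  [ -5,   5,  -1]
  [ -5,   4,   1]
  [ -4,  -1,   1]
rank(A) = 3

Row reduce:
R2 → R2 - (1)·R1
R3 → R3 - (4/5)·R1
R3 → R3 - (5)·R2
REF = 
  [   -5,     5,    -1]
  [    0,    -1,     2]
  [    0,     0, -41/5]
Pivot columns: 1, 2, 3 → 3 pivots.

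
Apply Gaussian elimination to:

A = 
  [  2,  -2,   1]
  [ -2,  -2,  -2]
Row operations:
R2 → R2 + (1)·R1

Resulting echelon form:
REF = 
  [  2,  -2,   1]
  [  0,  -4,  -1]

Rank = 2 (number of non-zero pivot rows).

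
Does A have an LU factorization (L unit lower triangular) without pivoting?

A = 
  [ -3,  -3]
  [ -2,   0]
Yes.
A[1,1] = -3 ≠ 0, so Gaussian elimination proceeds without a row swap: multiplier ℓ₂₁ = (-2)/(-3) = 2/3, and U[2,2] = 0 - (2/3)(-3) = 2.
L = 
  [  1,   0]
  [2/3,   1]
U = 
  [ -3,  -3]
  [  0,   2]
Check row 2 of LU: [(2/3)(-3), (2/3)(-3) + 2] = [-2, 0] = row 2 of A ✓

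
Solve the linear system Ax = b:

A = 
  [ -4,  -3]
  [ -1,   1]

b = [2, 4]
Row reduce the augmented matrix [A|b]:
R2 → R2 - (1/4)·R1
REF = 
  [ -4,  -3,   2]
  [  0, 7/4, 7/2]

Back-substitution:
x₂ = (7/2) / (7/4) = 2
x₁ = (2 - (-3)(2)) / (-4) = -2

x = [-2, 2]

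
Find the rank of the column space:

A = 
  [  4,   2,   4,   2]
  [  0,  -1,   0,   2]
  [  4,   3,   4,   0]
dim(Col(A)) = 2

Row reduce:
R3 → R3 - (1)·R1
R3 → R3 + (1)·R2
REF = 
  [  4,   2,   4,   2]
  [  0,  -1,   0,   2]
  [  0,   0,   0,   0]
Pivot columns: 1, 2 → 2 pivots.
dim(Col(A)) = number of pivot columns = 2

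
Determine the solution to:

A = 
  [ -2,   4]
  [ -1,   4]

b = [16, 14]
Row reduce the augmented matrix [A|b]:
R2 → R2 - (1/2)·R1
REF = 
  [ -2,   4,  16]
  [  0,   2,   6]

Back-substitution:
x₂ = 6 / 2 = 3
x₁ = (16 - (4)(3)) / (-2) = -2

x = [-2, 3]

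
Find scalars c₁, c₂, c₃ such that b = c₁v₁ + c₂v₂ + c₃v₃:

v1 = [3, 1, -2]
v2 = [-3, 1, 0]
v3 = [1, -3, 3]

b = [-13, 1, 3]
c1 = -3, c2 = 1, c3 = -1

b = -3·v1 + 1·v2 + -1·v3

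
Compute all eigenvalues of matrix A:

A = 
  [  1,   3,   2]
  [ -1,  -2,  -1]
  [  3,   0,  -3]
Characteristic polynomial: det(λI - A) = λ³ + 4λ² - 2λ
The constant term is 0, so λ = 0 is a root: p(λ) = λ(λ² + 4λ - 2)
λ² + 4λ - 2 = 0  ⇒  λ = (-4 ± √((4)² - 4·(-2)))/2 = (-4 ± √(24))/2
  = -2 + √6,  -2 - √6

λ = 0, -2 + √6, -2 - √6  (≈ 0, 0.4495, -4.449)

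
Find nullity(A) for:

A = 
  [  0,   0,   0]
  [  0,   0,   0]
nullity(A) = 3

Row reduce:
(no row operations needed)
REF = 
  [  0,   0,   0]
  [  0,   0,   0]
Pivot columns: none → 0 pivots.
rank(A) = 0, so nullity(A) = 3 - 0 = 3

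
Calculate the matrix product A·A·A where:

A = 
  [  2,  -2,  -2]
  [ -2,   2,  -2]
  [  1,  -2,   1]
A^3 = 
  [ 18, -16,  -6]
  [-46,  48,  -6]
  [ 33, -36,   5]

A² = A·A:
A²[1,1] = (2)(2) + (-2)(-2) + (-2)(1) = 6
A²[1,2] = (2)(-2) + (-2)(2) + (-2)(-2) = -4
A²[1,3] = (2)(-2) + (-2)(-2) + (-2)(1) = -2
A²[2,1] = (-2)(2) + (2)(-2) + (-2)(1) = -10
A²[2,2] = (-2)(-2) + (2)(2) + (-2)(-2) = 12
A²[2,3] = (-2)(-2) + (2)(-2) + (-2)(1) = -2
A²[3,1] = (1)(2) + (-2)(-2) + (1)(1) = 7
A²[3,2] = (1)(-2) + (-2)(2) + (1)(-2) = -8
A²[3,3] = (1)(-2) + (-2)(-2) + (1)(1) = 3
A² = 
  [  6,  -4,  -2]
  [-10,  12,  -2]
  [  7,  -8,   3]

A^3 = A^2·A:
A^3[1,1] = (6)(2) + (-4)(-2) + (-2)(1) = 18
A^3[1,2] = (6)(-2) + (-4)(2) + (-2)(-2) = -16
A^3[1,3] = (6)(-2) + (-4)(-2) + (-2)(1) = -6
A^3[2,1] = (-10)(2) + (12)(-2) + (-2)(1) = -46
A^3[2,2] = (-10)(-2) + (12)(2) + (-2)(-2) = 48
A^3[2,3] = (-10)(-2) + (12)(-2) + (-2)(1) = -6
A^3[3,1] = (7)(2) + (-8)(-2) + (3)(1) = 33
A^3[3,2] = (7)(-2) + (-8)(2) + (3)(-2) = -36
A^3[3,3] = (7)(-2) + (-8)(-2) + (3)(1) = 5
A^3 = 
  [ 18, -16,  -6]
  [-46,  48,  -6]
  [ 33, -36,   5]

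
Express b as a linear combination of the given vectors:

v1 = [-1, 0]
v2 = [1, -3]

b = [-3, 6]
c1 = 1, c2 = -2

b = 1·v1 + -2·v2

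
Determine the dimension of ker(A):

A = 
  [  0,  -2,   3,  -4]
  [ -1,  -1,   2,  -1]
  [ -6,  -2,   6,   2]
nullity(A) = 2

Row reduce:
Swap R1 ↔ R2
R3 → R3 - (6)·R1
R3 → R3 + (2)·R2
REF = 
  [ -1,  -1,   2,  -1]
  [  0,  -2,   3,  -4]
  [  0,   0,   0,   0]
Pivot columns: 1, 2 → 2 pivots.
rank(A) = 2, so nullity(A) = 4 - 2 = 2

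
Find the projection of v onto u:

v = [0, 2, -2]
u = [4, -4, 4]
proj_u(v) = [-4/3, 4/3, -4/3]

v·u = (0)(4) + (2)(-4) + (-2)(4) = -16
u·u = (4)² + (-4)² + (4)² = 48
proj_u(v) = (v·u / u·u) × u = (-16/48) × u = (-1/3) × u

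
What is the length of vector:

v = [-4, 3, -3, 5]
7.681

||v||₂ = √((-4)² + (3)² + (-3)² + (5)²) = √59 = 7.681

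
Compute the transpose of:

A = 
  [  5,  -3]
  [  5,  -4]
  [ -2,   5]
Aᵀ = 
  [  5,   5,  -2]
  [ -3,  -4,   5]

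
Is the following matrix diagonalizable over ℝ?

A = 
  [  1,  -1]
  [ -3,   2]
Yes

tr(A) = 3, det(A) = -1
Characteristic polynomial: λ² - tr(A)λ + det(A) = λ² - 3λ - 1
λ² - 3λ - 1 = 0  ⇒  λ = (3 ± √((-3)² - 4·(-1)))/2 = (3 ± √(13))/2
  = (3 + √13)/2,  (3 - √13)/2
Eigenvalues: (3 + √13)/2, (3 - √13)/2  (≈ 3.303, -0.3028)
The two irrational eigenvalues are distinct (simple), so each has alg. mult. = geom. mult. = 1.
Sum of geometric multiplicities equals n, so A has n independent eigenvectors.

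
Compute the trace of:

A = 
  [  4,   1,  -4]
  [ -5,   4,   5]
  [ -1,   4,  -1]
7

tr(A) = 4 + 4 + -1 = 7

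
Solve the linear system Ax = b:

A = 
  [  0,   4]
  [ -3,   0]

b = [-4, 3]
x = [-1, -1]

Row reduce the augmented matrix [A|b]:
Swap R1 ↔ R2
REF = 
  [ -3,   0,   3]
  [  0,   4,  -4]

Back-substitution:
x₂ = (-4) / 4 = -1
x₁ = (3 - (0)(-1)) / (-3) = -1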